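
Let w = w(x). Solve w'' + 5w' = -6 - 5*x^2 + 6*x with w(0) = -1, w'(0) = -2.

Characteristic equation r² + 5r = 0 factors as (r + 5)r = 0, so r = -5, 0.
Hence w_h = C1*exp(-5*x) + C2.
Since 0 is a characteristic root (multiplicity 1), multiply the polynomial trial by x: try w_p = x*(A0 + A1*x + A2*x^2). Substituting and matching coefficients of each power of x gives A0 = -38/25, A1 = 4/5, A2 = -1/3, so w_p = -38*x/25 - x^3/3 + 4*x^2/5.
General solution: w = C2 - 38*x/25 - x^3/3 + 4*x^2/5 + C1*exp(-5*x).
Apply the initial conditions: w(0) = C1 + C2 = -1 and w'(0) = -38/25 - 5*C1 = -2. Solving gives C1 = 12/125, C2 = -137/125.

w = -137/125 - 38*x/25 - x**3/3 + 4*x**2/5 + 12*exp(-5*x)/125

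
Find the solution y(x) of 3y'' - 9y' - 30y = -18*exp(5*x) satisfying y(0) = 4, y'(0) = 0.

y = 62*exp(5*x)/49 + 134*exp(-2*x)/49 - 6*x*exp(5*x)/7

Divide through by 3: y'' - 3y' - 10y = -6*exp(5*x).
Characteristic equation r² - 3r - 10 = 0 factors as (r - 5)(r + 2) = 0, so r = 5, -2.
Hence y_h = C1*exp(5*x) + C2*exp(-2*x).
Since exp(5*x) solves the homogeneous equation (r = 5 is a root of multiplicity 1), multiply the trial by x. Try y_p = A*x*exp(5*x). Substituting into the equation and dividing by exp(5*x) gives A = -6/7, so y_p = -6*x*exp(5*x)/7.
General solution: y = C1*exp(5*x) + C2*exp(-2*x) - 6*x*exp(5*x)/7.
Apply the initial conditions: y(0) = C1 + C2 = 4 and y'(0) = -6/7 - 2*C2 + 5*C1 = 0. Solving gives C1 = 62/49, C2 = 134/49.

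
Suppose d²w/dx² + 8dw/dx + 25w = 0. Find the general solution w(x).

w = C1*cos(3*x)*exp(-4*x) + C2*exp(-4*x)*sin(3*x)

Characteristic equation r² + 8r + 25 = 0 has discriminant (8)² - 4·(25) = -36 < 0, so r = -4 ± 3i.
Hence w_h = C1*cos(3*x)*exp(-4*x) + C2*exp(-4*x)*sin(3*x).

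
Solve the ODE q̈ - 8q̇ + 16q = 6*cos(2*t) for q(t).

Characteristic equation r² - 8r + 16 = 0 has discriminant (-8)² - 4·(16) = 0, so r = 4 is a repeated root.
Hence q_h = (C1 + C2*t)*exp(4*t).
Try q_p = A*cos(2*t) + B*sin(2*t). Substituting and equating the coefficients of cos(2t) and sin(2t) gives A = 9/50, B = -6/25, so q_p = -6*sin(2*t)/25 + 9*cos(2*t)/50.

q = -6*sin(2*t)/25 + 9*cos(2*t)/50 + C1*exp(4*t) + C2*t*exp(4*t)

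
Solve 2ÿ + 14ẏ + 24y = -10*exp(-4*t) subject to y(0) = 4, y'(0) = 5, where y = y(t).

Divide through by 2: y'' + 7y' + 12y = -5*exp(-4*t).
Characteristic equation r² + 7r + 12 = 0 factors as (r + 3)(r + 4) = 0, so r = -3, -4.
Hence y_h = C1*exp(-3*t) + C2*exp(-4*t).
Since exp(-4*t) solves the homogeneous equation (r = -4 is a root of multiplicity 1), multiply the trial by t. Try y_p = A*t*exp(-4*t). Substituting into the equation and dividing by exp(-4*t) gives A = 5, so y_p = 5*t*exp(-4*t).
General solution: y = C1*exp(-3*t) + C2*exp(-4*t) + 5*t*exp(-4*t).
Apply the initial conditions: y(0) = C1 + C2 = 4 and y'(0) = 5 - 4*C2 - 3*C1 = 5. Solving gives C1 = 16, C2 = -12.

y = -12*exp(-4*t) + 16*exp(-3*t) + 5*t*exp(-4*t)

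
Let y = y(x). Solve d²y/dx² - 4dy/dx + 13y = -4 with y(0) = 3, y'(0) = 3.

y = -4/13 - 47*exp(2*x)*sin(3*x)/39 + 43*cos(3*x)*exp(2*x)/13

Characteristic equation r² - 4r + 13 = 0 has discriminant (-4)² - 4·(13) = -36 < 0, so r = 2 ± 3i.
Hence y_h = C1*cos(3*x)*exp(2*x) + C2*exp(2*x)*sin(3*x).
For the particular solution try y_p = A0. Substituting and matching coefficients of each power of x gives A0 = -4/13, so y_p = -4/13.
General solution: y = -4/13 + C1*cos(3*x)*exp(2*x) + C2*exp(2*x)*sin(3*x).
Apply the initial conditions: y(0) = -4/13 + C1 = 3 and y'(0) = 2*C1 + 3*C2 = 3. Solving gives C1 = 43/13, C2 = -47/39.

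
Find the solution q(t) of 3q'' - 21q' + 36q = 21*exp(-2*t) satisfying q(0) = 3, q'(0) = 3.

q = -29*exp(4*t)/6 + 7*exp(-2*t)/30 + 38*exp(3*t)/5

Divide through by 3: q'' - 7q' + 12q = 7*exp(-2*t).
Characteristic equation r² - 7r + 12 = 0 factors as (r - 3)(r - 4) = 0, so r = 3, 4.
Hence q_h = C1*exp(3*t) + C2*exp(4*t).
Try q_p = A*exp(-2*t). Substituting into the equation and dividing by exp(-2*t) gives A = 7/30, so q_p = 7*exp(-2*t)/30.
General solution: q = 7*exp(-2*t)/30 + C1*exp(3*t) + C2*exp(4*t).
Apply the initial conditions: q(0) = 7/30 + C1 + C2 = 3 and q'(0) = -7/15 + 3*C1 + 4*C2 = 3. Solving gives C1 = 38/5, C2 = -29/6.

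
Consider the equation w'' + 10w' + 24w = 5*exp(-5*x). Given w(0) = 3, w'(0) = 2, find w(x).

Characteristic equation r² + 10r + 24 = 0 factors as (r + 4)(r + 6) = 0, so r = -4, -6.
Hence w_h = C1*exp(-4*x) + C2*exp(-6*x).
Try w_p = A*exp(-5*x). Substituting into the equation and dividing by exp(-5*x) gives A = -5, so w_p = -5*exp(-5*x).
General solution: w = -5*exp(-5*x) + C1*exp(-4*x) + C2*exp(-6*x).
Apply the initial conditions: w(0) = -5 + C1 + C2 = 3 and w'(0) = 25 - 6*C2 - 4*C1 = 2. Solving gives C1 = 25/2, C2 = -9/2.

w = -5*exp(-5*x) - 9*exp(-6*x)/2 + 25*exp(-4*x)/2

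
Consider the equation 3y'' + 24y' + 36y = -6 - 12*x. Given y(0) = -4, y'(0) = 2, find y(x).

Divide through by 3: y'' + 8y' + 12y = -2 - 4*x.
Characteristic equation r² + 8r + 12 = 0 factors as (r + 6)(r + 2) = 0, so r = -6, -2.
Hence y_h = C1*exp(-6*x) + C2*exp(-2*x).
For the particular solution try y_p = A0 + A1*x. Substituting and matching coefficients of each power of x gives A0 = 1/18, A1 = -1/3, so y_p = 1/18 - x/3.
General solution: y = 1/18 - x/3 + C1*exp(-6*x) + C2*exp(-2*x).
Apply the initial conditions: y(0) = 1/18 + C1 + C2 = -4 and y'(0) = -1/3 - 6*C1 - 2*C2 = 2. Solving gives C1 = 13/9, C2 = -11/2.

y = 1/18 - 11*exp(-2*x)/2 - x/3 + 13*exp(-6*x)/9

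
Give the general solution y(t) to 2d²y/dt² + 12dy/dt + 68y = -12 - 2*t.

y = -99/578 - t/34 + C1*cos(5*t)*exp(-3*t) + C2*exp(-3*t)*sin(5*t)

Divide through by 2: y'' + 6y' + 34y = -6 - t.
Characteristic equation r² + 6r + 34 = 0 has discriminant (6)² - 4·(34) = -100 < 0, so r = -3 ± 5i.
Hence y_h = C1*cos(5*t)*exp(-3*t) + C2*exp(-3*t)*sin(5*t).
For the particular solution try y_p = A0 + A1*t. Substituting and matching coefficients of each power of t gives A0 = -99/578, A1 = -1/34, so y_p = -99/578 - t/34.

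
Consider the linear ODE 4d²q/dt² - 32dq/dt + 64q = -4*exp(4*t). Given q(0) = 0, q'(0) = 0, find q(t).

q = -t**2*exp(4*t)/2

Divide through by 4: q'' - 8q' + 16q = -exp(4*t).
Characteristic equation r² - 8r + 16 = 0 has discriminant (-8)² - 4·(16) = 0, so r = 4 is a repeated root.
Hence q_h = (C1 + C2*t)*exp(4*t).
Since exp(4*t) solves the homogeneous equation (r = 4 is a root of multiplicity 2), multiply the trial by t^2. Try q_p = A*t^2*exp(4*t). Substituting into the equation and dividing by exp(4*t) gives A = -1/2, so q_p = -t^2*exp(4*t)/2.
General solution: q = C1*exp(4*t) - t^2*exp(4*t)/2 + C2*t*exp(4*t).
Apply the initial conditions: q(0) = C1 = 0 and q'(0) = C2 + 4*C1 = 0. Solving gives C1 = 0, C2 = 0.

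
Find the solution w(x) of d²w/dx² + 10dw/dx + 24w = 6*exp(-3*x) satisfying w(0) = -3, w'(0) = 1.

Characteristic equation r² + 10r + 24 = 0 factors as (r + 6)(r + 4) = 0, so r = -6, -4.
Hence w_h = C1*exp(-6*x) + C2*exp(-4*x).
Try w_p = A*exp(-3*x). Substituting into the equation and dividing by exp(-3*x) gives A = 2, so w_p = 2*exp(-3*x).
General solution: w = 2*exp(-3*x) + C1*exp(-6*x) + C2*exp(-4*x).
Apply the initial conditions: w(0) = 2 + C1 + C2 = -3 and w'(0) = -6 - 6*C1 - 4*C2 = 1. Solving gives C1 = 13/2, C2 = -23/2.

w = 2*exp(-3*x) - 23*exp(-4*x)/2 + 13*exp(-6*x)/2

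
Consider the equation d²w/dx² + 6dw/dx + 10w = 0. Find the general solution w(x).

Characteristic equation r² + 6r + 10 = 0 has discriminant (6)² - 4·(10) = -4 < 0, so r = -3 ± i.
Hence w_h = C1*cos(x)*exp(-3*x) + C2*exp(-3*x)*sin(x).

w = C1*cos(x)*exp(-3*x) + C2*exp(-3*x)*sin(x)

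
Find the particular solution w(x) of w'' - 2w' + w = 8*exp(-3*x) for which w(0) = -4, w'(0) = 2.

w = exp(-3*x)/2 - 9*exp(x)/2 + 8*x*exp(x)

Characteristic equation r² - 2r + 1 = 0 has discriminant (-2)² - 4·(1) = 0, so r = 1 is a repeated root.
Hence w_h = (C1 + C2*x)*exp(x).
Try w_p = A*exp(-3*x). Substituting into the equation and dividing by exp(-3*x) gives A = 1/2, so w_p = exp(-3*x)/2.
General solution: w = exp(-3*x)/2 + C1*exp(x) + C2*x*exp(x).
Apply the initial conditions: w(0) = 1/2 + C1 = -4 and w'(0) = -3/2 + C1 + C2 = 2. Solving gives C1 = -9/2, C2 = 8.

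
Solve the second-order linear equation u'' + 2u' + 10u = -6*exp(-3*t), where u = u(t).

u = -6*exp(-3*t)/13 + C1*cos(3*t)*exp(-t) + C2*exp(-t)*sin(3*t)

Characteristic equation r² + 2r + 10 = 0 has discriminant (2)² - 4·(10) = -36 < 0, so r = -1 ± 3i.
Hence u_h = C1*cos(3*t)*exp(-t) + C2*exp(-t)*sin(3*t).
Try u_p = A*exp(-3*t). Substituting into the equation and dividing by exp(-3*t) gives A = -6/13, so u_p = -6*exp(-3*t)/13.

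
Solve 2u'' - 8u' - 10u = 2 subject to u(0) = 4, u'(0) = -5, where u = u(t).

u = -1/5 - 2*exp(5*t)/15 + 13*exp(-t)/3

Divide through by 2: u'' - 4u' - 5u = 1.
Characteristic equation r² - 4r - 5 = 0 factors as (r - 5)(r + 1) = 0, so r = 5, -1.
Hence u_h = C1*exp(5*t) + C2*exp(-t).
For the particular solution try u_p = A0. Substituting and matching coefficients of each power of t gives A0 = -1/5, so u_p = -1/5.
General solution: u = -1/5 + C1*exp(5*t) + C2*exp(-t).
Apply the initial conditions: u(0) = -1/5 + C1 + C2 = 4 and u'(0) = -C2 + 5*C1 = -5. Solving gives C1 = -2/15, C2 = 13/3.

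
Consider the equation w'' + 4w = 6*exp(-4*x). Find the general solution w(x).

Characteristic equation r² + 4 = 0 has discriminant (0)² - 4·(4) = -16 < 0, so r = ± 2i.
Hence w_h = C1*cos(2*x) + C2*sin(2*x).
Try w_p = A*exp(-4*x). Substituting into the equation and dividing by exp(-4*x) gives A = 3/10, so w_p = 3*exp(-4*x)/10.

w = 3*exp(-4*x)/10 + C1*cos(2*x) + C2*sin(2*x)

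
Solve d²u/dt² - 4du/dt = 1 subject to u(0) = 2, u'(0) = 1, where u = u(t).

u = 27/16 - t/4 + 5*exp(4*t)/16

Characteristic equation r² - 4r = 0 factors as (r - 4)r = 0, so r = 4, 0.
Hence u_h = C1*exp(4*t) + C2.
Since 0 is a characteristic root (multiplicity 1), multiply the polynomial trial by t: try u_p = A0*t. Substituting and matching coefficients of each power of t gives A0 = -1/4, so u_p = -t/4.
General solution: u = C2 - t/4 + C1*exp(4*t).
Apply the initial conditions: u(0) = C1 + C2 = 2 and u'(0) = -1/4 + 4*C1 = 1. Solving gives C1 = 5/16, C2 = 27/16.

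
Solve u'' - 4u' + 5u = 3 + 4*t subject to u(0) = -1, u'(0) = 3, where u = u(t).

u = 31/25 + 4*t/5 - 56*cos(t)*exp(2*t)/25 + 167*exp(2*t)*sin(t)/25

Characteristic equation r² - 4r + 5 = 0 has discriminant (-4)² - 4·(5) = -4 < 0, so r = 2 ± i.
Hence u_h = C1*cos(t)*exp(2*t) + C2*exp(2*t)*sin(t).
For the particular solution try u_p = A0 + A1*t. Substituting and matching coefficients of each power of t gives A0 = 31/25, A1 = 4/5, so u_p = 31/25 + 4*t/5.
General solution: u = 31/25 + 4*t/5 + C1*cos(t)*exp(2*t) + C2*exp(2*t)*sin(t).
Apply the initial conditions: u(0) = 31/25 + C1 = -1 and u'(0) = 4/5 + C2 + 2*C1 = 3. Solving gives C1 = -56/25, C2 = 167/25.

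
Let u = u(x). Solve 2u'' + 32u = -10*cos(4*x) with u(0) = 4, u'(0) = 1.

u = 4*cos(4*x) + sin(4*x)/4 - 5*x*sin(4*x)/8

Divide through by 2: u'' + 16u = -5*cos(4*x).
Characteristic equation r² + 16 = 0 has discriminant (0)² - 4·(16) = -64 < 0, so r = ± 4i.
Hence u_h = C1*cos(4*x) + C2*sin(4*x).
Since ±4i are characteristic roots, multiply the trial by x. Try u_p = x*(A*cos(4*x) + B*sin(4*x)). Substituting and equating the coefficients of cos(4x) and sin(4x) gives A = 0, B = -5/8, so u_p = -5*x*sin(4*x)/8.
General solution: u = C1*cos(4*x) + C2*sin(4*x) - 5*x*sin(4*x)/8.
Apply the initial conditions: u(0) = C1 = 4 and u'(0) = 4*C2 = 1. Solving gives C1 = 4, C2 = 1/4.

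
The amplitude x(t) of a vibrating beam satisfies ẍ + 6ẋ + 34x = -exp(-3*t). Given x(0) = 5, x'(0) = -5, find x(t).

x = -exp(-3*t)/25 + 2*exp(-3*t)*sin(5*t) + 126*cos(5*t)*exp(-3*t)/25

Characteristic equation r² + 6r + 34 = 0 has discriminant (6)² - 4·(34) = -100 < 0, so r = -3 ± 5i.
Hence x_h = C1*cos(5*t)*exp(-3*t) + C2*exp(-3*t)*sin(5*t).
Try x_p = A*exp(-3*t). Substituting into the equation and dividing by exp(-3*t) gives A = -1/25, so x_p = -exp(-3*t)/25.
General solution: x = -exp(-3*t)/25 + C1*cos(5*t)*exp(-3*t) + C2*exp(-3*t)*sin(5*t).
Apply the initial conditions: x(0) = -1/25 + C1 = 5 and x'(0) = 3/25 - 3*C1 + 5*C2 = -5. Solving gives C1 = 126/25, C2 = 2.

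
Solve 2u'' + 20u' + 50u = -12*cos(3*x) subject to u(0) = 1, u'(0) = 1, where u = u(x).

u = -45*sin(3*x)/289 - 24*cos(3*x)/289 + 313*exp(-5*x)/289 + 117*x*exp(-5*x)/17

Divide through by 2: u'' + 10u' + 25u = -6*cos(3*x).
Characteristic equation r² + 10r + 25 = 0 has discriminant (10)² - 4·(25) = 0, so r = -5 is a repeated root.
Hence u_h = (C1 + C2*x)*exp(-5*x).
Try u_p = A*cos(3*x) + B*sin(3*x). Substituting and equating the coefficients of cos(3x) and sin(3x) gives A = -24/289, B = -45/289, so u_p = -45*sin(3*x)/289 - 24*cos(3*x)/289.
General solution: u = -45*sin(3*x)/289 - 24*cos(3*x)/289 + C1*exp(-5*x) + C2*x*exp(-5*x).
Apply the initial conditions: u(0) = -24/289 + C1 = 1 and u'(0) = -135/289 + C2 - 5*C1 = 1. Solving gives C1 = 313/289, C2 = 117/17.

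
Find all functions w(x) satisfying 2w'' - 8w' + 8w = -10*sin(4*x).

Divide through by 2: w'' - 4w' + 4w = -5*sin(4*x).
Characteristic equation r² - 4r + 4 = 0 has discriminant (-4)² - 4·(4) = 0, so r = 2 is a repeated root.
Hence w_h = (C1 + C2*x)*exp(2*x).
Try w_p = A*cos(4*x) + B*sin(4*x). Substituting and equating the coefficients of cos(4x) and sin(4x) gives A = -1/5, B = 3/20, so w_p = -cos(4*x)/5 + 3*sin(4*x)/20.

w = -cos(4*x)/5 + 3*sin(4*x)/20 + C1*exp(2*x) + C2*x*exp(2*x)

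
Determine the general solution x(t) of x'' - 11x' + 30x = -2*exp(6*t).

x = C1*exp(6*t) + C2*exp(5*t) - 2*t*exp(6*t)

Characteristic equation r² - 11r + 30 = 0 factors as (r - 6)(r - 5) = 0, so r = 6, 5.
Hence x_h = C1*exp(6*t) + C2*exp(5*t).
Since exp(6*t) solves the homogeneous equation (r = 6 is a root of multiplicity 1), multiply the trial by t. Try x_p = A*t*exp(6*t). Substituting into the equation and dividing by exp(6*t) gives A = -2, so x_p = -2*t*exp(6*t).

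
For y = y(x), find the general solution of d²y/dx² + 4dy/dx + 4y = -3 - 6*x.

Characteristic equation r² + 4r + 4 = 0 has discriminant (4)² - 4·(4) = 0, so r = -2 is a repeated root.
Hence y_h = (C1 + C2*x)*exp(-2*x).
For the particular solution try y_p = A0 + A1*x. Substituting and matching coefficients of each power of x gives A0 = 3/4, A1 = -3/2, so y_p = 3/4 - 3*x/2.

y = 3/4 - 3*x/2 + C1*exp(-2*x) + C2*x*exp(-2*x)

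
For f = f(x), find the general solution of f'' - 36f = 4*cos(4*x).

Characteristic equation r² - 36 = 0 factors as (r + 6)(r - 6) = 0, so r = -6, 6.
Hence f_h = C1*exp(-6*x) + C2*exp(6*x).
Try f_p = A*cos(4*x) + B*sin(4*x). Substituting and equating the coefficients of cos(4x) and sin(4x) gives A = -1/13, B = 0, so f_p = -cos(4*x)/13.

f = -cos(4*x)/13 + C1*exp(-6*x) + C2*exp(6*x)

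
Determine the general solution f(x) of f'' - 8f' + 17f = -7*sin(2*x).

f = -112*cos(2*x)/425 - 91*sin(2*x)/425 + C1*cos(x)*exp(4*x) + C2*exp(4*x)*sin(x)

Characteristic equation r² - 8r + 17 = 0 has discriminant (-8)² - 4·(17) = -4 < 0, so r = 4 ± i.
Hence f_h = C1*cos(x)*exp(4*x) + C2*exp(4*x)*sin(x).
Try f_p = A*cos(2*x) + B*sin(2*x). Substituting and equating the coefficients of cos(2x) and sin(2x) gives A = -112/425, B = -91/425, so f_p = -112*cos(2*x)/425 - 91*sin(2*x)/425.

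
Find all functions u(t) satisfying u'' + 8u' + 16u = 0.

u = C1*exp(-4*t) + C2*t*exp(-4*t)

Characteristic equation r² + 8r + 16 = 0 has discriminant (8)² - 4·(16) = 0, so r = -4 is a repeated root.
Hence u_h = (C1 + C2*t)*exp(-4*t).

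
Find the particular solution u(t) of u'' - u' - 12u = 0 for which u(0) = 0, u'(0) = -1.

u = -exp(4*t)/7 + exp(-3*t)/7

Characteristic equation r² - r - 12 = 0 factors as (r + 3)(r - 4) = 0, so r = -3, 4.
Hence u_h = C1*exp(-3*t) + C2*exp(4*t).
Apply the initial conditions: u(0) = C1 + C2 = 0 and u'(0) = -3*C1 + 4*C2 = -1. Solving gives C1 = 1/7, C2 = -1/7.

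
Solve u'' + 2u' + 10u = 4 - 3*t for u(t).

Characteristic equation r² + 2r + 10 = 0 has discriminant (2)² - 4·(10) = -36 < 0, so r = -1 ± 3i.
Hence u_h = C1*cos(3*t)*exp(-t) + C2*exp(-t)*sin(3*t).
For the particular solution try u_p = A0 + A1*t. Substituting and matching coefficients of each power of t gives A0 = 23/50, A1 = -3/10, so u_p = 23/50 - 3*t/10.

u = 23/50 - 3*t/10 + C1*cos(3*t)*exp(-t) + C2*exp(-t)*sin(3*t)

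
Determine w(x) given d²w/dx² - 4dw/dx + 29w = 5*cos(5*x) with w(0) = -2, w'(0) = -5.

w = -25*sin(5*x)/104 + 5*cos(5*x)/104 - 213*cos(5*x)*exp(2*x)/104 + 31*exp(2*x)*sin(5*x)/520

Characteristic equation r² - 4r + 29 = 0 has discriminant (-4)² - 4·(29) = -100 < 0, so r = 2 ± 5i.
Hence w_h = C1*cos(5*x)*exp(2*x) + C2*exp(2*x)*sin(5*x).
Try w_p = A*cos(5*x) + B*sin(5*x). Substituting and equating the coefficients of cos(5x) and sin(5x) gives A = 5/104, B = -25/104, so w_p = -25*sin(5*x)/104 + 5*cos(5*x)/104.
General solution: w = -25*sin(5*x)/104 + 5*cos(5*x)/104 + C1*cos(5*x)*exp(2*x) + C2*exp(2*x)*sin(5*x).
Apply the initial conditions: w(0) = 5/104 + C1 = -2 and w'(0) = -125/104 + 2*C1 + 5*C2 = -5. Solving gives C1 = -213/104, C2 = 31/520.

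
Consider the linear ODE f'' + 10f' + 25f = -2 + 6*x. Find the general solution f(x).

Characteristic equation r² + 10r + 25 = 0 has discriminant (10)² - 4·(25) = 0, so r = -5 is a repeated root.
Hence f_h = (C1 + C2*x)*exp(-5*x).
For the particular solution try f_p = A0 + A1*x. Substituting and matching coefficients of each power of x gives A0 = -22/125, A1 = 6/25, so f_p = -22/125 + 6*x/25.

f = -22/125 + 6*x/25 + C1*exp(-5*x) + C2*x*exp(-5*x)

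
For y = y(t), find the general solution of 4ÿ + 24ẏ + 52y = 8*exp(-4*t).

y = 2*exp(-4*t)/5 + C1*cos(2*t)*exp(-3*t) + C2*exp(-3*t)*sin(2*t)

Divide through by 4: y'' + 6y' + 13y = 2*exp(-4*t).
Characteristic equation r² + 6r + 13 = 0 has discriminant (6)² - 4·(13) = -16 < 0, so r = -3 ± 2i.
Hence y_h = C1*cos(2*t)*exp(-3*t) + C2*exp(-3*t)*sin(2*t).
Try y_p = A*exp(-4*t). Substituting into the equation and dividing by exp(-4*t) gives A = 2/5, so y_p = 2*exp(-4*t)/5.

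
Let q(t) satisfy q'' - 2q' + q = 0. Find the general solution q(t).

Characteristic equation r² - 2r + 1 = 0 has discriminant (-2)² - 4·(1) = 0, so r = 1 is a repeated root.
Hence q_h = (C1 + C2*t)*exp(t).

q = C1*exp(t) + C2*t*exp(t)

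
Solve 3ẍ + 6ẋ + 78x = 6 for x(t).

Divide through by 3: x'' + 2x' + 26x = 2.
Characteristic equation r² + 2r + 26 = 0 has discriminant (2)² - 4·(26) = -100 < 0, so r = -1 ± 5i.
Hence x_h = C1*cos(5*t)*exp(-t) + C2*exp(-t)*sin(5*t).
For the particular solution try x_p = A0. Substituting and matching coefficients of each power of t gives A0 = 1/13, so x_p = 1/13.

x = 1/13 + C1*cos(5*t)*exp(-t) + C2*exp(-t)*sin(5*t)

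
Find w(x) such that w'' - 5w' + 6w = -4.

w = -2/3 + C1*exp(3*x) + C2*exp(2*x)

Characteristic equation r² - 5r + 6 = 0 factors as (r - 3)(r - 2) = 0, so r = 3, 2.
Hence w_h = C1*exp(3*x) + C2*exp(2*x).
For the particular solution try w_p = A0. Substituting and matching coefficients of each power of x gives A0 = -2/3, so w_p = -2/3.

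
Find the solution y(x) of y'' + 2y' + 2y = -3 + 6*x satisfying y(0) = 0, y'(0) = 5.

Characteristic equation r² + 2r + 2 = 0 has discriminant (2)² - 4·(2) = -4 < 0, so r = -1 ± i.
Hence y_h = C1*cos(x)*exp(-x) + C2*exp(-x)*sin(x).
For the particular solution try y_p = A0 + A1*x. Substituting and matching coefficients of each power of x gives A0 = -9/2, A1 = 3, so y_p = -9/2 + 3*x.
General solution: y = -9/2 + 3*x + C1*cos(x)*exp(-x) + C2*exp(-x)*sin(x).
Apply the initial conditions: y(0) = -9/2 + C1 = 0 and y'(0) = 3 + C2 - C1 = 5. Solving gives C1 = 9/2, C2 = 13/2.

y = -9/2 + 3*x + 9*cos(x)*exp(-x)/2 + 13*exp(-x)*sin(x)/2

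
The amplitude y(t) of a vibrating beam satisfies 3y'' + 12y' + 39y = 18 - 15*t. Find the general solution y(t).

Divide through by 3: y'' + 4y' + 13y = 6 - 5*t.
Characteristic equation r² + 4r + 13 = 0 has discriminant (4)² - 4·(13) = -36 < 0, so r = -2 ± 3i.
Hence y_h = C1*cos(3*t)*exp(-2*t) + C2*exp(-2*t)*sin(3*t).
For the particular solution try y_p = A0 + A1*t. Substituting and matching coefficients of each power of t gives A0 = 98/169, A1 = -5/13, so y_p = 98/169 - 5*t/13.

y = 98/169 - 5*t/13 + C1*cos(3*t)*exp(-2*t) + C2*exp(-2*t)*sin(3*t)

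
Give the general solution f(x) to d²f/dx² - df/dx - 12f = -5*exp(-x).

f = exp(-x)/2 + C1*exp(-3*x) + C2*exp(4*x)

Characteristic equation r² - r - 12 = 0 factors as (r + 3)(r - 4) = 0, so r = -3, 4.
Hence f_h = C1*exp(-3*x) + C2*exp(4*x).
Try f_p = A*exp(-x). Substituting into the equation and dividing by exp(-x) gives A = 1/2, so f_p = exp(-x)/2.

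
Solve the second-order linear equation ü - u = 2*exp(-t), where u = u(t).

Characteristic equation r² - 1 = 0 factors as (r - 1)(r + 1) = 0, so r = 1, -1.
Hence u_h = C1*exp(t) + C2*exp(-t).
Since exp(-t) solves the homogeneous equation (r = -1 is a root of multiplicity 1), multiply the trial by t. Try u_p = A*t*exp(-t). Substituting into the equation and dividing by exp(-t) gives A = -1, so u_p = -t*exp(-t).

u = C1*exp(t) + C2*exp(-t) - t*exp(-t)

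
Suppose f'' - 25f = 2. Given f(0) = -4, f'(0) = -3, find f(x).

Characteristic equation r² - 25 = 0 factors as (r + 5)(r - 5) = 0, so r = -5, 5.
Hence f_h = C1*exp(-5*x) + C2*exp(5*x).
For the particular solution try f_p = A0. Substituting and matching coefficients of each power of x gives A0 = -2/25, so f_p = -2/25.
General solution: f = -2/25 + C1*exp(-5*x) + C2*exp(5*x).
Apply the initial conditions: f(0) = -2/25 + C1 + C2 = -4 and f'(0) = -5*C1 + 5*C2 = -3. Solving gives C1 = -83/50, C2 = -113/50.

f = -2/25 - 113*exp(5*x)/50 - 83*exp(-5*x)/50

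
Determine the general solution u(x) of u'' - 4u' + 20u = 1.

u = 1/20 + C1*cos(4*x)*exp(2*x) + C2*exp(2*x)*sin(4*x)

Characteristic equation r² - 4r + 20 = 0 has discriminant (-4)² - 4·(20) = -64 < 0, so r = 2 ± 4i.
Hence u_h = C1*cos(4*x)*exp(2*x) + C2*exp(2*x)*sin(4*x).
For the particular solution try u_p = A0. Substituting and matching coefficients of each power of x gives A0 = 1/20, so u_p = 1/20.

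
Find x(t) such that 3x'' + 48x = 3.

x = 1/16 + C1*cos(4*t) + C2*sin(4*t)

Divide through by 3: x'' + 16x = 1.
Characteristic equation r² + 16 = 0 has discriminant (0)² - 4·(16) = -64 < 0, so r = ± 4i.
Hence x_h = C1*cos(4*t) + C2*sin(4*t).
For the particular solution try x_p = A0. Substituting and matching coefficients of each power of t gives A0 = 1/16, so x_p = 1/16.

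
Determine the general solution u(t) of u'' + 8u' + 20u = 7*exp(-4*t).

Characteristic equation r² + 8r + 20 = 0 has discriminant (8)² - 4·(20) = -16 < 0, so r = -4 ± 2i.
Hence u_h = C1*cos(2*t)*exp(-4*t) + C2*exp(-4*t)*sin(2*t).
Try u_p = A*exp(-4*t). Substituting into the equation and dividing by exp(-4*t) gives A = 7/4, so u_p = 7*exp(-4*t)/4.

u = 7*exp(-4*t)/4 + C1*cos(2*t)*exp(-4*t) + C2*exp(-4*t)*sin(2*t)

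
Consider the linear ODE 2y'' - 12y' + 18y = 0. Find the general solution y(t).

y = C1*exp(3*t) + C2*t*exp(3*t)

Divide through by 2: y'' - 6y' + 9y = 0.
Characteristic equation r² - 6r + 9 = 0 has discriminant (-6)² - 4·(9) = 0, so r = 3 is a repeated root.
Hence y_h = (C1 + C2*t)*exp(3*t).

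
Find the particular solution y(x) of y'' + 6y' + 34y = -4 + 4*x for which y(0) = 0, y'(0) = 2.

y = -40/289 + 2*x/17 + 40*cos(5*x)*exp(-3*x)/289 + 664*exp(-3*x)*sin(5*x)/1445

Characteristic equation r² + 6r + 34 = 0 has discriminant (6)² - 4·(34) = -100 < 0, so r = -3 ± 5i.
Hence y_h = C1*cos(5*x)*exp(-3*x) + C2*exp(-3*x)*sin(5*x).
For the particular solution try y_p = A0 + A1*x. Substituting and matching coefficients of each power of x gives A0 = -40/289, A1 = 2/17, so y_p = -40/289 + 2*x/17.
General solution: y = -40/289 + 2*x/17 + C1*cos(5*x)*exp(-3*x) + C2*exp(-3*x)*sin(5*x).
Apply the initial conditions: y(0) = -40/289 + C1 = 0 and y'(0) = 2/17 - 3*C1 + 5*C2 = 2. Solving gives C1 = 40/289, C2 = 664/1445.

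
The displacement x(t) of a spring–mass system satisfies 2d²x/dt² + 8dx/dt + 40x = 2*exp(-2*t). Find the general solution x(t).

Divide through by 2: x'' + 4x' + 20x = exp(-2*t).
Characteristic equation r² + 4r + 20 = 0 has discriminant (4)² - 4·(20) = -64 < 0, so r = -2 ± 4i.
Hence x_h = C1*cos(4*t)*exp(-2*t) + C2*exp(-2*t)*sin(4*t).
Try x_p = A*exp(-2*t). Substituting into the equation and dividing by exp(-2*t) gives A = 1/16, so x_p = exp(-2*t)/16.

x = exp(-2*t)/16 + C1*cos(4*t)*exp(-2*t) + C2*exp(-2*t)*sin(4*t)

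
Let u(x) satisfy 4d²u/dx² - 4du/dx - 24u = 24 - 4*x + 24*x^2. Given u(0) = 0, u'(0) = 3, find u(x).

u = -17/12 + x/2 - x**2 + 7*exp(-2*x)/20 + 16*exp(3*x)/15

Divide through by 4: u'' - u' - 6u = 6 - x + 6*x^2.
Characteristic equation r² - r - 6 = 0 factors as (r - 3)(r + 2) = 0, so r = 3, -2.
Hence u_h = C1*exp(3*x) + C2*exp(-2*x).
For the particular solution try u_p = A0 + A1*x + A2*x^2. Substituting and matching coefficients of each power of x gives A0 = -17/12, A1 = 1/2, A2 = -1, so u_p = -17/12 + x/2 - x^2.
General solution: u = -17/12 + x/2 - x^2 + C1*exp(3*x) + C2*exp(-2*x).
Apply the initial conditions: u(0) = -17/12 + C1 + C2 = 0 and u'(0) = 1/2 - 2*C2 + 3*C1 = 3. Solving gives C1 = 16/15, C2 = 7/20.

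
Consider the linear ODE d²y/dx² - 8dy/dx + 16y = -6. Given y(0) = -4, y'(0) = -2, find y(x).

Characteristic equation r² - 8r + 16 = 0 has discriminant (-8)² - 4·(16) = 0, so r = 4 is a repeated root.
Hence y_h = (C1 + C2*x)*exp(4*x).
For the particular solution try y_p = A0. Substituting and matching coefficients of each power of x gives A0 = -3/8, so y_p = -3/8.
General solution: y = -3/8 + C1*exp(4*x) + C2*x*exp(4*x).
Apply the initial conditions: y(0) = -3/8 + C1 = -4 and y'(0) = C2 + 4*C1 = -2. Solving gives C1 = -29/8, C2 = 25/2.

y = -3/8 - 29*exp(4*x)/8 + 25*x*exp(4*x)/2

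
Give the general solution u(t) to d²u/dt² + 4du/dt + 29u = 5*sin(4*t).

u = -16*cos(4*t)/85 + 13*sin(4*t)/85 + C1*cos(5*t)*exp(-2*t) + C2*exp(-2*t)*sin(5*t)

Characteristic equation r² + 4r + 29 = 0 has discriminant (4)² - 4·(29) = -100 < 0, so r = -2 ± 5i.
Hence u_h = C1*cos(5*t)*exp(-2*t) + C2*exp(-2*t)*sin(5*t).
Try u_p = A*cos(4*t) + B*sin(4*t). Substituting and equating the coefficients of cos(4t) and sin(4t) gives A = -16/85, B = 13/85, so u_p = -16*cos(4*t)/85 + 13*sin(4*t)/85.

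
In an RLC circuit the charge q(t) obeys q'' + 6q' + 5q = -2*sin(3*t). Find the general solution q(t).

q = 2*sin(3*t)/85 + 9*cos(3*t)/85 + C1*exp(-t) + C2*exp(-5*t)

Characteristic equation r² + 6r + 5 = 0 factors as (r + 1)(r + 5) = 0, so r = -1, -5.
Hence q_h = C1*exp(-t) + C2*exp(-5*t).
Try q_p = A*cos(3*t) + B*sin(3*t). Substituting and equating the coefficients of cos(3t) and sin(3t) gives A = 9/85, B = 2/85, so q_p = 2*sin(3*t)/85 + 9*cos(3*t)/85.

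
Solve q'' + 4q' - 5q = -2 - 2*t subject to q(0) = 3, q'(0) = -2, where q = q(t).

Characteristic equation r² + 4r - 5 = 0 factors as (r + 5)(r - 1) = 0, so r = -5, 1.
Hence q_h = C1*exp(-5*t) + C2*exp(t).
For the particular solution try q_p = A0 + A1*t. Substituting and matching coefficients of each power of t gives A0 = 18/25, A1 = 2/5, so q_p = 18/25 + 2*t/5.
General solution: q = 18/25 + 2*t/5 + C1*exp(-5*t) + C2*exp(t).
Apply the initial conditions: q(0) = 18/25 + C1 + C2 = 3 and q'(0) = 2/5 + C2 - 5*C1 = -2. Solving gives C1 = 39/50, C2 = 3/2.

q = 18/25 + 2*t/5 + 3*exp(t)/2 + 39*exp(-5*t)/50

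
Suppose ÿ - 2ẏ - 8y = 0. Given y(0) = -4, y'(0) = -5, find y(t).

y = -13*exp(4*t)/6 - 11*exp(-2*t)/6

Characteristic equation r² - 2r - 8 = 0 factors as (r - 4)(r + 2) = 0, so r = 4, -2.
Hence y_h = C1*exp(4*t) + C2*exp(-2*t).
Apply the initial conditions: y(0) = C1 + C2 = -4 and y'(0) = -2*C2 + 4*C1 = -5. Solving gives C1 = -13/6, C2 = -11/6.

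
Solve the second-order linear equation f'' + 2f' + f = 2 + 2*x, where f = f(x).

Characteristic equation r² + 2r + 1 = 0 has discriminant (2)² - 4·(1) = 0, so r = -1 is a repeated root.
Hence f_h = (C1 + C2*x)*exp(-x).
For the particular solution try f_p = A0 + A1*x. Substituting and matching coefficients of each power of x gives A0 = -2, A1 = 2, so f_p = -2 + 2*x.

f = -2 + 2*x + C1*exp(-x) + C2*x*exp(-x)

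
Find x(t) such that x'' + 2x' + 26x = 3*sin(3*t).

Characteristic equation r² + 2r + 26 = 0 has discriminant (2)² - 4·(26) = -100 < 0, so r = -1 ± 5i.
Hence x_h = C1*cos(5*t)*exp(-t) + C2*exp(-t)*sin(5*t).
Try x_p = A*cos(3*t) + B*sin(3*t). Substituting and equating the coefficients of cos(3t) and sin(3t) gives A = -18/325, B = 51/325, so x_p = -18*cos(3*t)/325 + 51*sin(3*t)/325.

x = -18*cos(3*t)/325 + 51*sin(3*t)/325 + C1*cos(5*t)*exp(-t) + C2*exp(-t)*sin(5*t)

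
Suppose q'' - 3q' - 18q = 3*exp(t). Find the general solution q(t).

q = -3*exp(t)/20 + C1*exp(6*t) + C2*exp(-3*t)

Characteristic equation r² - 3r - 18 = 0 factors as (r - 6)(r + 3) = 0, so r = 6, -3.
Hence q_h = C1*exp(6*t) + C2*exp(-3*t).
Try q_p = A*exp(t). Substituting into the equation and dividing by exp(t) gives A = -3/20, so q_p = -3*exp(t)/20.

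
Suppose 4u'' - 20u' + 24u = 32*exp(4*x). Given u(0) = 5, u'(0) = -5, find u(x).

u = -23*exp(3*x) + 4*exp(4*x) + 24*exp(2*x)

Divide through by 4: u'' - 5u' + 6u = 8*exp(4*x).
Characteristic equation r² - 5r + 6 = 0 factors as (r - 2)(r - 3) = 0, so r = 2, 3.
Hence u_h = C1*exp(2*x) + C2*exp(3*x).
Try u_p = A*exp(4*x). Substituting into the equation and dividing by exp(4*x) gives A = 4, so u_p = 4*exp(4*x).
General solution: u = 4*exp(4*x) + C1*exp(2*x) + C2*exp(3*x).
Apply the initial conditions: u(0) = 4 + C1 + C2 = 5 and u'(0) = 16 + 2*C1 + 3*C2 = -5. Solving gives C1 = 24, C2 = -23.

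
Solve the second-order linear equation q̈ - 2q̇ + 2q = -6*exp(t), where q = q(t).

Characteristic equation r² - 2r + 2 = 0 has discriminant (-2)² - 4·(2) = -4 < 0, so r = 1 ± i.
Hence q_h = C1*cos(t)*exp(t) + C2*exp(t)*sin(t).
Try q_p = A*exp(t). Substituting into the equation and dividing by exp(t) gives A = -6, so q_p = -6*exp(t).

q = -6*exp(t) + C1*cos(t)*exp(t) + C2*exp(t)*sin(t)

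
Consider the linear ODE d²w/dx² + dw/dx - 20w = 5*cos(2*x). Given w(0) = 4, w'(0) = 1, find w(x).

Characteristic equation r² + r - 20 = 0 factors as (r + 5)(r - 4) = 0, so r = -5, 4.
Hence w_h = C1*exp(-5*x) + C2*exp(4*x).
Try w_p = A*cos(2*x) + B*sin(2*x). Substituting and equating the coefficients of cos(2x) and sin(2x) gives A = -6/29, B = 1/58, so w_p = -6*cos(2*x)/29 + sin(2*x)/58.
General solution: w = -6*cos(2*x)/29 + sin(2*x)/58 + C1*exp(-5*x) + C2*exp(4*x).
Apply the initial conditions: w(0) = -6/29 + C1 + C2 = 4 and w'(0) = 1/29 - 5*C1 + 4*C2 = 1. Solving gives C1 = 460/261, C2 = 22/9.

w = -6*cos(2*x)/29 + sin(2*x)/58 + 22*exp(4*x)/9 + 460*exp(-5*x)/261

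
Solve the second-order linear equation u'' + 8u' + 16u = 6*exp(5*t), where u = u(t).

u = 2*exp(5*t)/27 + C1*exp(-4*t) + C2*t*exp(-4*t)

Characteristic equation r² + 8r + 16 = 0 has discriminant (8)² - 4·(16) = 0, so r = -4 is a repeated root.
Hence u_h = (C1 + C2*t)*exp(-4*t).
Try u_p = A*exp(5*t). Substituting into the equation and dividing by exp(5*t) gives A = 2/27, so u_p = 2*exp(5*t)/27.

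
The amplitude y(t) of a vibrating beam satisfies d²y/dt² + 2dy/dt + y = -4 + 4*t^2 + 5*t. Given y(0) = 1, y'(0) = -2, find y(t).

Characteristic equation r² + 2r + 1 = 0 has discriminant (2)² - 4·(1) = 0, so r = -1 is a repeated root.
Hence y_h = (C1 + C2*t)*exp(-t).
For the particular solution try y_p = A0 + A1*t + A2*t^2. Substituting and matching coefficients of each power of t gives A0 = 10, A1 = -11, A2 = 4, so y_p = 10 - 11*t + 4*t^2.
General solution: y = 10 - 11*t + 4*t^2 + C1*exp(-t) + C2*t*exp(-t).
Apply the initial conditions: y(0) = 10 + C1 = 1 and y'(0) = -11 + C2 - C1 = -2. Solving gives C1 = -9, C2 = 0.

y = 10 - 11*t - 9*exp(-t) + 4*t**2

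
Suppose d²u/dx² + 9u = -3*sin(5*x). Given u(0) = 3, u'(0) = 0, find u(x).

u = 3*cos(3*x) - 5*sin(3*x)/16 + 3*sin(5*x)/16

Characteristic equation r² + 9 = 0 has discriminant (0)² - 4·(9) = -36 < 0, so r = ± 3i.
Hence u_h = C1*cos(3*x) + C2*sin(3*x).
Try u_p = A*cos(5*x) + B*sin(5*x). Substituting and equating the coefficients of cos(5x) and sin(5x) gives A = 0, B = 3/16, so u_p = 3*sin(5*x)/16.
General solution: u = 3*sin(5*x)/16 + C1*cos(3*x) + C2*sin(3*x).
Apply the initial conditions: u(0) = C1 = 3 and u'(0) = 15/16 + 3*C2 = 0. Solving gives C1 = 3, C2 = -5/16.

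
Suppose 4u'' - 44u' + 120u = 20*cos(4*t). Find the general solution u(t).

Divide through by 4: u'' - 11u' + 30u = 5*cos(4*t).
Characteristic equation r² - 11r + 30 = 0 factors as (r - 6)(r - 5) = 0, so r = 6, 5.
Hence u_h = C1*exp(6*t) + C2*exp(5*t).
Try u_p = A*cos(4*t) + B*sin(4*t). Substituting and equating the coefficients of cos(4t) and sin(4t) gives A = 35/1066, B = -55/533, so u_p = -55*sin(4*t)/533 + 35*cos(4*t)/1066.

u = -55*sin(4*t)/533 + 35*cos(4*t)/1066 + C1*exp(6*t) + C2*exp(5*t)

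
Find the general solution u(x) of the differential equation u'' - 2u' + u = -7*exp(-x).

u = -7*exp(-x)/4 + C1*exp(x) + C2*x*exp(x)

Characteristic equation r² - 2r + 1 = 0 has discriminant (-2)² - 4·(1) = 0, so r = 1 is a repeated root.
Hence u_h = (C1 + C2*x)*exp(x).
Try u_p = A*exp(-x). Substituting into the equation and dividing by exp(-x) gives A = -7/4, so u_p = -7*exp(-x)/4.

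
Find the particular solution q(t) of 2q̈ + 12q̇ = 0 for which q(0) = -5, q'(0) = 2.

Divide through by 2: q'' + 6q' = 0.
Characteristic equation r² + 6r = 0 factors as (r + 6)r = 0, so r = -6, 0.
Hence q_h = C1*exp(-6*t) + C2.
Apply the initial conditions: q(0) = C1 + C2 = -5 and q'(0) = -6*C1 = 2. Solving gives C1 = -1/3, C2 = -14/3.

q = -14/3 - exp(-6*t)/3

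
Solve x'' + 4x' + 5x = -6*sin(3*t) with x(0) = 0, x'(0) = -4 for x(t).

Characteristic equation r² + 4r + 5 = 0 has discriminant (4)² - 4·(5) = -4 < 0, so r = -2 ± i.
Hence x_h = C1*cos(t)*exp(-2*t) + C2*exp(-2*t)*sin(t).
Try x_p = A*cos(3*t) + B*sin(3*t). Substituting and equating the coefficients of cos(3t) and sin(3t) gives A = 9/20, B = 3/20, so x_p = 3*sin(3*t)/20 + 9*cos(3*t)/20.
General solution: x = 3*sin(3*t)/20 + 9*cos(3*t)/20 + C1*cos(t)*exp(-2*t) + C2*exp(-2*t)*sin(t).
Apply the initial conditions: x(0) = 9/20 + C1 = 0 and x'(0) = 9/20 + C2 - 2*C1 = -4. Solving gives C1 = -9/20, C2 = -107/20.

x = 3*sin(3*t)/20 + 9*cos(3*t)/20 - 107*exp(-2*t)*sin(t)/20 - 9*cos(t)*exp(-2*t)/20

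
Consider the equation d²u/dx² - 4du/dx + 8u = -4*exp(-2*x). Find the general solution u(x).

u = -exp(-2*x)/5 + C1*cos(2*x)*exp(2*x) + C2*exp(2*x)*sin(2*x)

Characteristic equation r² - 4r + 8 = 0 has discriminant (-4)² - 4·(8) = -16 < 0, so r = 2 ± 2i.
Hence u_h = C1*cos(2*x)*exp(2*x) + C2*exp(2*x)*sin(2*x).
Try u_p = A*exp(-2*x). Substituting into the equation and dividing by exp(-2*x) gives A = -1/5, so u_p = -exp(-2*x)/5.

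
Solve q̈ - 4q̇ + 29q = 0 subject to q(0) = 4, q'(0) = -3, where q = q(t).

q = 4*cos(5*t)*exp(2*t) - 11*exp(2*t)*sin(5*t)/5

Characteristic equation r² - 4r + 29 = 0 has discriminant (-4)² - 4·(29) = -100 < 0, so r = 2 ± 5i.
Hence q_h = C1*cos(5*t)*exp(2*t) + C2*exp(2*t)*sin(5*t).
Apply the initial conditions: q(0) = C1 = 4 and q'(0) = 2*C1 + 5*C2 = -3. Solving gives C1 = 4, C2 = -11/5.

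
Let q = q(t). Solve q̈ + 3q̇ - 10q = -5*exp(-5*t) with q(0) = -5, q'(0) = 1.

q = -173*exp(2*t)/49 - 72*exp(-5*t)/49 + 5*t*exp(-5*t)/7

Characteristic equation r² + 3r - 10 = 0 factors as (r + 5)(r - 2) = 0, so r = -5, 2.
Hence q_h = C1*exp(-5*t) + C2*exp(2*t).
Since exp(-5*t) solves the homogeneous equation (r = -5 is a root of multiplicity 1), multiply the trial by t. Try q_p = A*t*exp(-5*t). Substituting into the equation and dividing by exp(-5*t) gives A = 5/7, so q_p = 5*t*exp(-5*t)/7.
General solution: q = C1*exp(-5*t) + C2*exp(2*t) + 5*t*exp(-5*t)/7.
Apply the initial conditions: q(0) = C1 + C2 = -5 and q'(0) = 5/7 - 5*C1 + 2*C2 = 1. Solving gives C1 = -72/49, C2 = -173/49.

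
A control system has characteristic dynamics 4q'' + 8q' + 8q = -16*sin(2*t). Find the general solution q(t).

q = 2*sin(2*t)/5 + 4*cos(2*t)/5 + C1*cos(t)*exp(-t) + C2*exp(-t)*sin(t)

Divide through by 4: q'' + 2q' + 2q = -4*sin(2*t).
Characteristic equation r² + 2r + 2 = 0 has discriminant (2)² - 4·(2) = -4 < 0, so r = -1 ± i.
Hence q_h = C1*cos(t)*exp(-t) + C2*exp(-t)*sin(t).
Try q_p = A*cos(2*t) + B*sin(2*t). Substituting and equating the coefficients of cos(2t) and sin(2t) gives A = 4/5, B = 2/5, so q_p = 2*sin(2*t)/5 + 4*cos(2*t)/5.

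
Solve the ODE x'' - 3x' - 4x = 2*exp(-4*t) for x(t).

x = exp(-4*t)/12 + C1*exp(4*t) + C2*exp(-t)

Characteristic equation r² - 3r - 4 = 0 factors as (r - 4)(r + 1) = 0, so r = 4, -1.
Hence x_h = C1*exp(4*t) + C2*exp(-t).
Try x_p = A*exp(-4*t). Substituting into the equation and dividing by exp(-4*t) gives A = 1/12, so x_p = exp(-4*t)/12.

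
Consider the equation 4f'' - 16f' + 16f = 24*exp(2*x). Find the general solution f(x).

f = C1*exp(2*x) + 3*x**2*exp(2*x) + C2*x*exp(2*x)

Divide through by 4: f'' - 4f' + 4f = 6*exp(2*x).
Characteristic equation r² - 4r + 4 = 0 has discriminant (-4)² - 4·(4) = 0, so r = 2 is a repeated root.
Hence f_h = (C1 + C2*x)*exp(2*x).
Since exp(2*x) solves the homogeneous equation (r = 2 is a root of multiplicity 2), multiply the trial by x^2. Try f_p = A*x^2*exp(2*x). Substituting into the equation and dividing by exp(2*x) gives A = 3, so f_p = 3*x^2*exp(2*x).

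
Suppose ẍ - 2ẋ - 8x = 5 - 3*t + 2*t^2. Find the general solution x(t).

Characteristic equation r² - 2r - 8 = 0 factors as (r - 4)(r + 2) = 0, so r = 4, -2.
Hence x_h = C1*exp(4*t) + C2*exp(-2*t).
For the particular solution try x_p = A0 + A1*t + A2*t^2. Substituting and matching coefficients of each power of t gives A0 = -13/16, A1 = 1/2, A2 = -1/4, so x_p = -13/16 + t/2 - t^2/4.

x = -13/16 + t/2 - t**2/4 + C1*exp(4*t) + C2*exp(-2*t)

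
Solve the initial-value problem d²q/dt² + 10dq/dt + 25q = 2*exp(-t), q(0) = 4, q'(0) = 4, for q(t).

Characteristic equation r² + 10r + 25 = 0 has discriminant (10)² - 4·(25) = 0, so r = -5 is a repeated root.
Hence q_h = (C1 + C2*t)*exp(-5*t).
Try q_p = A*exp(-t). Substituting into the equation and dividing by exp(-t) gives A = 1/8, so q_p = exp(-t)/8.
General solution: q = exp(-t)/8 + C1*exp(-5*t) + C2*t*exp(-5*t).
Apply the initial conditions: q(0) = 1/8 + C1 = 4 and q'(0) = -1/8 + C2 - 5*C1 = 4. Solving gives C1 = 31/8, C2 = 47/2.

q = exp(-t)/8 + 31*exp(-5*t)/8 + 47*t*exp(-5*t)/2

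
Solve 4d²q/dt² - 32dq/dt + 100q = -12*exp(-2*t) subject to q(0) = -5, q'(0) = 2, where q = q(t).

q = -exp(-2*t)/15 - 74*cos(3*t)*exp(4*t)/15 + 36*exp(4*t)*sin(3*t)/5

Divide through by 4: q'' - 8q' + 25q = -3*exp(-2*t).
Characteristic equation r² - 8r + 25 = 0 has discriminant (-8)² - 4·(25) = -36 < 0, so r = 4 ± 3i.
Hence q_h = C1*cos(3*t)*exp(4*t) + C2*exp(4*t)*sin(3*t).
Try q_p = A*exp(-2*t). Substituting into the equation and dividing by exp(-2*t) gives A = -1/15, so q_p = -exp(-2*t)/15.
General solution: q = -exp(-2*t)/15 + C1*cos(3*t)*exp(4*t) + C2*exp(4*t)*sin(3*t).
Apply the initial conditions: q(0) = -1/15 + C1 = -5 and q'(0) = 2/15 + 3*C2 + 4*C1 = 2. Solving gives C1 = -74/15, C2 = 36/5.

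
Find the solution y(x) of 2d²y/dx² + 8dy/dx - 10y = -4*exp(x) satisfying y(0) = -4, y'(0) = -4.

y = -71*exp(x)/18 - exp(-5*x)/18 - x*exp(x)/3

Divide through by 2: y'' + 4y' - 5y = -2*exp(x).
Characteristic equation r² + 4r - 5 = 0 factors as (r - 1)(r + 5) = 0, so r = 1, -5.
Hence y_h = C1*exp(x) + C2*exp(-5*x).
Since exp(x) solves the homogeneous equation (r = 1 is a root of multiplicity 1), multiply the trial by x. Try y_p = A*x*exp(x). Substituting into the equation and dividing by exp(x) gives A = -1/3, so y_p = -x*exp(x)/3.
General solution: y = C1*exp(x) + C2*exp(-5*x) - x*exp(x)/3.
Apply the initial conditions: y(0) = C1 + C2 = -4 and y'(0) = -1/3 + C1 - 5*C2 = -4. Solving gives C1 = -71/18, C2 = -1/18.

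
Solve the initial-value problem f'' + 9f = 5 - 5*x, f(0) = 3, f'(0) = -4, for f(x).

f = 5/9 - 31*sin(3*x)/27 - 5*x/9 + 22*cos(3*x)/9

Characteristic equation r² + 9 = 0 has discriminant (0)² - 4·(9) = -36 < 0, so r = ± 3i.
Hence f_h = C1*cos(3*x) + C2*sin(3*x).
For the particular solution try f_p = A0 + A1*x. Substituting and matching coefficients of each power of x gives A0 = 5/9, A1 = -5/9, so f_p = 5/9 - 5*x/9.
General solution: f = 5/9 - 5*x/9 + C1*cos(3*x) + C2*sin(3*x).
Apply the initial conditions: f(0) = 5/9 + C1 = 3 and f'(0) = -5/9 + 3*C2 = -4. Solving gives C1 = 22/9, C2 = -31/27.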